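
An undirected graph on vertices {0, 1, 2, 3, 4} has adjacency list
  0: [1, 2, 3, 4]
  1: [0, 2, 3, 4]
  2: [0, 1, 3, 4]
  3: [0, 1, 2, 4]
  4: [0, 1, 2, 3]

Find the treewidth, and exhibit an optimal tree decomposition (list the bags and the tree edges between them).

Treewidth 4.
Bags: B1 = {0, 1, 2, 3, 4}
Tree: (single bag)

With just one bag of size 5, the width is 5 − 1 = 4, so tw(G) ≤ 4. On the other hand G contains the 5-clique {0, 1, 2, 3, 4}. A clique must lie in a single bag of any decomposition, so no decomposition can have width below 4. Therefore the treewidth is 4.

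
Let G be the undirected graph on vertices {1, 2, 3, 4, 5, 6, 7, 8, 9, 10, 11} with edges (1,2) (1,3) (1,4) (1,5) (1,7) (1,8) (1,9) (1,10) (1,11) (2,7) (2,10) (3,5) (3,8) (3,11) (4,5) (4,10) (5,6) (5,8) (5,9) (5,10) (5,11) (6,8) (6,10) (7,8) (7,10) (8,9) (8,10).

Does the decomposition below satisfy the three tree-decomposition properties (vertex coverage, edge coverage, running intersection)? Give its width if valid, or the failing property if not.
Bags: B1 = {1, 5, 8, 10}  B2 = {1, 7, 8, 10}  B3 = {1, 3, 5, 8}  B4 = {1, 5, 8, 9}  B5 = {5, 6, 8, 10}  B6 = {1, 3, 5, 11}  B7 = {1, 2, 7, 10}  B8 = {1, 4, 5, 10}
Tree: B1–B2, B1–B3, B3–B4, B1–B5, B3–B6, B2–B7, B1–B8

Yes; width 3.

Checking the three conditions: (i) the bags cover all of {1, 2, 3, 4, 5, 6, 7, 8, 9, 10, 11}; (ii) for each edge, some bag contains both endpoints; (iii) the bags containing any fixed vertex form a subtree. All hold, so the decomposition is valid with width 4 − 1 = 3.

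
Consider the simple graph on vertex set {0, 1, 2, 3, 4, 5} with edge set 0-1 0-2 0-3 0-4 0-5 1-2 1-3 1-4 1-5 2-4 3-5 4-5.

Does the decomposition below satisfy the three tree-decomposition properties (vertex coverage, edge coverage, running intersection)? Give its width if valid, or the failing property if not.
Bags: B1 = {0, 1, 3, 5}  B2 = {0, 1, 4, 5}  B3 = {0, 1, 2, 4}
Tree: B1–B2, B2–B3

Vertex coverage: the bags together contain {0, 1, 2, 3, 4, 5}, the full vertex set. Edge coverage: each edge of G has both endpoints in at least one bag. Running intersection: for every vertex, the bags containing it form a connected subtree. All three properties hold, so this is a valid tree decomposition of width max|bag| − 1 = 3, and hence tw(G) ≤ 3.

Yes; width 3.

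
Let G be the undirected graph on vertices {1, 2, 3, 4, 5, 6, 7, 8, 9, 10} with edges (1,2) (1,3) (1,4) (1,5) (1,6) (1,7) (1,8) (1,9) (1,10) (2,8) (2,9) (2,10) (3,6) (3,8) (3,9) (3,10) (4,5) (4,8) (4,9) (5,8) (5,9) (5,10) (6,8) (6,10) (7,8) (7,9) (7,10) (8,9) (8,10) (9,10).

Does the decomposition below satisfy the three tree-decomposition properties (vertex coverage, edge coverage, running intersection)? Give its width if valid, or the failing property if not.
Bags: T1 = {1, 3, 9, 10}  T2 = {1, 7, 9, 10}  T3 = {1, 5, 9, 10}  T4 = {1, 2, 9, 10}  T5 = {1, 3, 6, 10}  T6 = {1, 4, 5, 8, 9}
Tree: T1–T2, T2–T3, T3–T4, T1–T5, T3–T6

A tree decomposition must satisfy three properties: every vertex lies in some bag; for every edge, both endpoints lie together in some bag; and for every vertex, the bags containing it form a connected subtree. Here edge (8,3) lies in no bag, so the decomposition is invalid.

No — edge (8,3) lies in no bag.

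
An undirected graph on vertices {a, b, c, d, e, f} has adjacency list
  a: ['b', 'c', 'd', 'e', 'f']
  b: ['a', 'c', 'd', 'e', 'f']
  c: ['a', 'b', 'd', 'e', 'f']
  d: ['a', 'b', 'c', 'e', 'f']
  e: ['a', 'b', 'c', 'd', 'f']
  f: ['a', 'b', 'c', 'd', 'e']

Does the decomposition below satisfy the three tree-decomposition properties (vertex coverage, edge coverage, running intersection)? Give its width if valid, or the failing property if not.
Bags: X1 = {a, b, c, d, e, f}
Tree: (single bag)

Every vertex of G appears in some bag (union = {a, b, c, d, e, f}); every edge is covered by a bag; and for each vertex v the set of bags containing v is connected in the bag tree. The decomposition is therefore valid. The largest bag has 6 vertices, so the width is 5.

Yes; width 5.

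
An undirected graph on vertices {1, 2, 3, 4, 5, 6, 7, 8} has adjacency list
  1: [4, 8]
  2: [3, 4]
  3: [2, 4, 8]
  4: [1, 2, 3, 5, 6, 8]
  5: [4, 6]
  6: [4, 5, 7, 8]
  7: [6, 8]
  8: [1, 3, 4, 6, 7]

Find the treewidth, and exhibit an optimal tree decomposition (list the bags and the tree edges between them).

Treewidth 2.
Bags: B1 = {4, 6, 8}  B2 = {3, 4, 8}  B3 = {1, 4, 8}  B4 = {6, 7, 8}  B5 = {2, 3, 4}  B6 = {4, 5, 6}
Tree: B1–B2, B2–B3, B1–B4, B2–B5, B1–B6

The largest bag has 3 vertices, giving width 2; this decomposition certifies tw(G) ≤ 2. On the other hand G contains the 3-clique {1, 4, 8}. A clique must lie in a single bag of any decomposition, so no decomposition can have width below 2. Hence tw(G) = 2 exactly.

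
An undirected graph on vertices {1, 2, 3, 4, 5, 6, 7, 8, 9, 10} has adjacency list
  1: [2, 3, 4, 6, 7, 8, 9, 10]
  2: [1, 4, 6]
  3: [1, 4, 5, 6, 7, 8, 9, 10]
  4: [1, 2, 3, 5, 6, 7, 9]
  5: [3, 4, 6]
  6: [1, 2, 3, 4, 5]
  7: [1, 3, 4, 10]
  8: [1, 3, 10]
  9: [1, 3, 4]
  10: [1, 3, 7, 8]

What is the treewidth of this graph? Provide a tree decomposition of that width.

Treewidth 3.
Bags: B1 = {1, 3, 4, 6}  B2 = {1, 3, 4, 7}  B3 = {3, 4, 5, 6}  B4 = {1, 3, 4, 9}  B5 = {1, 3, 7, 10}  B6 = {1, 3, 8, 10}  B7 = {1, 2, 4, 6}
Tree: B1–B2, B1–B3, B2–B4, B2–B5, B5–B6, B1–B7

The largest bag has 4 vertices, giving width 3; this decomposition certifies tw(G) ≤ 3. On the other hand G contains the 4-clique {1, 2, 4, 6}. A clique must lie in a single bag of any decomposition, so no decomposition can have width below 3. Therefore the treewidth is 3.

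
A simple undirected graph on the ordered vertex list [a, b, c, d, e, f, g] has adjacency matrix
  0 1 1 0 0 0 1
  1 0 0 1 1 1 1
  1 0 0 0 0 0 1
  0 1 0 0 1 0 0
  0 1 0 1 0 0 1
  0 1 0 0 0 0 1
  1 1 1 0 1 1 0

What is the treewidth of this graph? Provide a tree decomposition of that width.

Treewidth 2.
Bags: B1 = {b, e, g}  B2 = {b, d, e}  B3 = {a, b, g}  B4 = {b, f, g}  B5 = {a, c, g}
Tree: B1–B2, B1–B3, B3–B4, B3–B5

Each bag holds 3 vertices, so the decomposition has width 2, which upper-bounds the treewidth. Conversely, {b, d, e} is a clique of size 3, and the vertices of any clique must share a bag in every tree decomposition; so some bag has ≥ 3 vertices and tw(G) ≥ 2. The upper and lower bounds meet at 2, so that is the treewidth.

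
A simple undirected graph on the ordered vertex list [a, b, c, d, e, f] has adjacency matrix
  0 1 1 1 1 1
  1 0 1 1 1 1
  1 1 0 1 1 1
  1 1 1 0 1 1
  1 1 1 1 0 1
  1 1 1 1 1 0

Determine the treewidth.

A width-5 tree decomposition is:
Bags: B1 = {a, b, c, d, e, f}
Tree: (single bag)
A single bag containing all 6 vertices is trivially a valid decomposition of width 5. For the lower bound, the 6 vertices {a, b, c, d, e, f} are pairwise adjacent, and any tree decomposition puts a clique entirely inside one bag — forcing width ≥ 5. Combining the bounds, tw(G) = 5.

5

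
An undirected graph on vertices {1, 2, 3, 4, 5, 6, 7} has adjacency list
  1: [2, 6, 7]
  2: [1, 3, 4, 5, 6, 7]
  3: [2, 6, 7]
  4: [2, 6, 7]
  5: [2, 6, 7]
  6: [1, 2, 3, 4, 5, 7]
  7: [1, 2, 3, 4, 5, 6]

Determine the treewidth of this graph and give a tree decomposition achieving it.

Treewidth 3.
Bags: B1 = {2, 3, 6, 7}  B2 = {2, 5, 6, 7}  B3 = {1, 2, 6, 7}  B4 = {2, 4, 6, 7}
Tree: B1–B2, B1–B3, B3–B4

The largest bag has 4 vertices, giving width 3; this decomposition certifies tw(G) ≤ 3. Conversely, {1, 2, 6, 7} is a clique of size 4, and the vertices of any clique must share a bag in every tree decomposition; so some bag has ≥ 4 vertices and tw(G) ≥ 3. Therefore the treewidth is 3.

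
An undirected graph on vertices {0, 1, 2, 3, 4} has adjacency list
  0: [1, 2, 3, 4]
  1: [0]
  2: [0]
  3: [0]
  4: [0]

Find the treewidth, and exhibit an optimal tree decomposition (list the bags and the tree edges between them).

Each bag holds 2 vertices, so the decomposition has width 1, which upper-bounds the treewidth. Any graph with an edge has treewidth ≥ 1, and G has the edge 4–0. The upper and lower bounds meet at 1, so that is the treewidth.

Treewidth 1.
One such decomposition:
Bags: B1 = {0, 4}  B2 = {0, 1}  B3 = {0, 3}  B4 = {0, 2}
Tree: B1–B2, B1–B3, B3–B4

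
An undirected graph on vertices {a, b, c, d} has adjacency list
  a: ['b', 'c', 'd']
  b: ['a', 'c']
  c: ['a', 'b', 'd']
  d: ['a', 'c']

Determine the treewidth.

A width-2 tree decomposition is:
Bags: B1 = {a, c, d}  B2 = {a, b, c}
Tree: B1–B2
The largest bag has 3 vertices, giving width 2; this decomposition certifies tw(G) ≤ 2. For the lower bound, the 3 vertices {a, c, d} are pairwise adjacent, and any tree decomposition puts a clique entirely inside one bag — forcing width ≥ 2. Hence tw(G) = 2 exactly.

2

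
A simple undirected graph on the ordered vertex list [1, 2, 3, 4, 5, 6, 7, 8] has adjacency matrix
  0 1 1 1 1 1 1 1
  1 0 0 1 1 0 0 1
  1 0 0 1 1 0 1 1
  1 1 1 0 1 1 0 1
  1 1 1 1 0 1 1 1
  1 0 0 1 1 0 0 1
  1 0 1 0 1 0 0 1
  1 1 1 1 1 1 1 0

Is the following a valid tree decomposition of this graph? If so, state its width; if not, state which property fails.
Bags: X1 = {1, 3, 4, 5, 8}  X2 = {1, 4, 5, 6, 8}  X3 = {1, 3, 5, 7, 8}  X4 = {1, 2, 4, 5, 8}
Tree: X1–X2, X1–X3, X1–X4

Vertex coverage: the bags together contain {1, 2, 3, 4, 5, 6, 7, 8}, the full vertex set. Edge coverage: each edge of G has both endpoints in at least one bag. Running intersection: for every vertex, the bags containing it form a connected subtree. All three properties hold, so this is a valid tree decomposition of width max|bag| − 1 = 4, and hence tw(G) ≤ 4.

Yes; width 4.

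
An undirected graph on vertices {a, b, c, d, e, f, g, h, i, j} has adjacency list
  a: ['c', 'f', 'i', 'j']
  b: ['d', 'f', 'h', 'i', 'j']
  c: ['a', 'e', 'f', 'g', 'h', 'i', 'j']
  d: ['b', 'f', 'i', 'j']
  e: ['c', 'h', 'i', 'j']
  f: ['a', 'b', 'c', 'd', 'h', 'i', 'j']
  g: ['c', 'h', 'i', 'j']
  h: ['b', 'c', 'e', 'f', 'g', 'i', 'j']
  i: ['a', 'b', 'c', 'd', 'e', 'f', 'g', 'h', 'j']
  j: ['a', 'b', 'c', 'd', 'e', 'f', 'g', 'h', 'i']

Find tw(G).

4

A width-4 tree decomposition is:
Bags: B1 = {b, d, f, i, j}  B2 = {b, f, h, i, j}  B3 = {c, f, h, i, j}  B4 = {c, g, h, i, j}  B5 = {c, e, h, i, j}  B6 = {a, c, f, i, j}
Tree: B1–B2, B2–B3, B3–B4, B4–B5, B3–B6
Every bag has size at most 5, so the width is 5 − 1 = 4 and tw(G) ≤ 4. For the lower bound, the 5 vertices {c, g, h, i, j} are pairwise adjacent, and any tree decomposition puts a clique entirely inside one bag — forcing width ≥ 4. Therefore the treewidth is 4.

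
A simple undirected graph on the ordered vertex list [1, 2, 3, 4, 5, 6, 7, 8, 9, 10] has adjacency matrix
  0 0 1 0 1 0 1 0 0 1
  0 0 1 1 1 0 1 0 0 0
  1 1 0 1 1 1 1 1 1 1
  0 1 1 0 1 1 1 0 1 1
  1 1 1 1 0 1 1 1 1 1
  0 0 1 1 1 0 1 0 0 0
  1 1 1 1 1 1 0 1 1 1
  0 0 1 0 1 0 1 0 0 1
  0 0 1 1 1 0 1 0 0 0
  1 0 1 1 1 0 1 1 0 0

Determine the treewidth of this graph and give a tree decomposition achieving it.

Each bag holds 5 vertices, so the decomposition has width 4, which upper-bounds the treewidth. Conversely, {3, 5, 7, 8, 10} is a clique of size 5, and the vertices of any clique must share a bag in every tree decomposition; so some bag has ≥ 5 vertices and tw(G) ≥ 4. Combining the bounds, tw(G) = 4.

Treewidth 4.
Bags: B1 = {3, 4, 5, 7, 10}  B2 = {3, 4, 5, 6, 7}  B3 = {3, 5, 7, 8, 10}  B4 = {3, 4, 5, 7, 9}  B5 = {1, 3, 5, 7, 10}  B6 = {2, 3, 4, 5, 7}
Tree: B1–B2, B1–B3, B1–B4, B1–B5, B2–B6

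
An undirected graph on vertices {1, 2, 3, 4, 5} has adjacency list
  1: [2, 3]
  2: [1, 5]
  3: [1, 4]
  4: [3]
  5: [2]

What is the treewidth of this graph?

1

A width-1 tree decomposition is:
Bags: B1 = {2, 5}  B2 = {1, 2}  B3 = {1, 3}  B4 = {3, 4}
Tree: B1–B2, B2–B3, B3–B4
Every bag has size at most 2, so the width is 2 − 1 = 1 and tw(G) ≤ 1. G has an edge, so its treewidth is at least 1. Therefore the treewidth is 1.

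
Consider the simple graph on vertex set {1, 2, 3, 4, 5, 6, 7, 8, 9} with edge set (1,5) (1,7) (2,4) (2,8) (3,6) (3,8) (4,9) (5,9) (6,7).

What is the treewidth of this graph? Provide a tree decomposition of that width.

The largest bag has 3 vertices, giving width 2; this decomposition certifies tw(G) ≤ 2. For the lower bound, G contains the cycle 7–1–5–9–4–2–8–3–6–7, so G is not a forest; only forests have treewidth ≤ 1, hence tw(G) ≥ 2. Therefore the treewidth is 2.

Treewidth 2.
One such decomposition:
Bags: B1 = {1, 5, 7}  B2 = {5, 7, 9}  B3 = {4, 7, 9}  B4 = {2, 4, 7}  B5 = {2, 7, 8}  B6 = {3, 7, 8}  B7 = {3, 6, 7}
Tree: B1–B2, B2–B3, B3–B4, B4–B5, B5–B6, B6–B7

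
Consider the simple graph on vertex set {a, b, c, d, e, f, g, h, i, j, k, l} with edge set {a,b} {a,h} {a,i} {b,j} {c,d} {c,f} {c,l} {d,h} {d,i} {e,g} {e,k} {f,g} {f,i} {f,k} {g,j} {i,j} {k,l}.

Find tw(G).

A width-3 tree decomposition is:
Bags: B1 = {c, e, k, l}  B2 = {c, e, f, k}  B3 = {c, e, f, g}  B4 = {c, d, f, g}  B5 = {d, f, g, i}  B6 = {d, g, i, j}  B7 = {d, h, i, j}  B8 = {a, h, i, j}  B9 = {a, b, h, j}
Tree: B1–B2, B2–B3, B3–B4, B4–B5, B5–B6, B6–B7, B7–B8, B8–B9
Each bag holds 4 vertices, so the decomposition has width 3, which upper-bounds the treewidth. For the lower bound: the 4 vertex sets {e,k,l}, {c}, {f}, {d,g,i,j} are disjoint, each induces a connected subgraph, and every pair is joined by at least one edge of G. Contracting each set to a single vertex therefore yields K_{4} as a minor, and since treewidth is minor-monotone, tw(G) ≥ tw(K_{4}) = 3. Hence tw(G) = 3 exactly.

3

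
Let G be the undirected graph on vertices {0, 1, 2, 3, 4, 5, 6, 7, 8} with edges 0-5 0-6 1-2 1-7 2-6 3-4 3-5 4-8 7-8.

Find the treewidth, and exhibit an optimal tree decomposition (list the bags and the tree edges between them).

Treewidth 2.
Bags: B1 = {4, 7, 8}  B2 = {3, 4, 7}  B3 = {3, 5, 7}  B4 = {0, 5, 7}  B5 = {0, 6, 7}  B6 = {2, 6, 7}  B7 = {1, 2, 7}
Tree: B1–B2, B2–B3, B3–B4, B4–B5, B5–B6, B6–B7

Every bag has size at most 3, so the width is 3 − 1 = 2 and tw(G) ≤ 2. The edges 7–8–4–3–5–0–6–2–1–7 form a cycle, so G is not a tree and its treewidth is at least 2. Hence tw(G) = 2 exactly.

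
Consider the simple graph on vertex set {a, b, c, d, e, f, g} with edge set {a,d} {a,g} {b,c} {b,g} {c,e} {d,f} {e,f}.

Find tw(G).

2

A width-2 tree decomposition is:
Bags: B1 = {a, d, g}  B2 = {b, d, g}  B3 = {b, c, d}  B4 = {c, d, e}  B5 = {d, e, f}
Tree: B1–B2, B2–B3, B3–B4, B4–B5
Every bag has size at most 3, so the width is 3 − 1 = 2 and tw(G) ≤ 2. The edges d–a–g–b–c–e–f–d form a cycle, so G is not a tree and its treewidth is at least 2. Combining the bounds, tw(G) = 2.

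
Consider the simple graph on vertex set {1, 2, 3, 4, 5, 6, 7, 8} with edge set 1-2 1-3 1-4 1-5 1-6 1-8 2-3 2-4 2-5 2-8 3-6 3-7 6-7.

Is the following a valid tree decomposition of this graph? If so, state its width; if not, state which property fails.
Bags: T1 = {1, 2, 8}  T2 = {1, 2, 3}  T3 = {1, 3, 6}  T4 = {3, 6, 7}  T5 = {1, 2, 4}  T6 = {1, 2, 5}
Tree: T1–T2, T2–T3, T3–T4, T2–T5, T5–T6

Vertex coverage: the bags together contain {1, 2, 3, 4, 5, 6, 7, 8}, the full vertex set. Edge coverage: each edge of G has both endpoints in at least one bag. Running intersection: for every vertex, the bags containing it form a connected subtree. All three properties hold, so this is a valid tree decomposition of width max|bag| − 1 = 2, and hence tw(G) ≤ 2.

Yes; width 2.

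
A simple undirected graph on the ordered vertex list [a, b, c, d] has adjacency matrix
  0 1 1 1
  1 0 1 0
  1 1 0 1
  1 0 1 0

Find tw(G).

2

A width-2 tree decomposition is:
Bags: B1 = {a, b, c}  B2 = {a, c, d}
Tree: B1–B2
Every bag has size at most 3, so the width is 3 − 1 = 2 and tw(G) ≤ 2. On the other hand G contains the 3-clique {a, c, d}. A clique must lie in a single bag of any decomposition, so no decomposition can have width below 2. Hence tw(G) = 2 exactly.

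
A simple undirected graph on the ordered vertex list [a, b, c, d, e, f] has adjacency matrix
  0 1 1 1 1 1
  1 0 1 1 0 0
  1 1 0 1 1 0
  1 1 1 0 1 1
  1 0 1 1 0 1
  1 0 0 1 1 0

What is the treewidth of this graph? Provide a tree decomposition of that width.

Treewidth 3.
Bags: B1 = {a, c, d, e}  B2 = {a, b, c, d}  B3 = {a, d, e, f}
Tree: B1–B2, B1–B3

Each bag holds 4 vertices, so the decomposition has width 3, which upper-bounds the treewidth. On the other hand G contains the 4-clique {a, c, d, e}. A clique must lie in a single bag of any decomposition, so no decomposition can have width below 3. Combining the bounds, tw(G) = 3.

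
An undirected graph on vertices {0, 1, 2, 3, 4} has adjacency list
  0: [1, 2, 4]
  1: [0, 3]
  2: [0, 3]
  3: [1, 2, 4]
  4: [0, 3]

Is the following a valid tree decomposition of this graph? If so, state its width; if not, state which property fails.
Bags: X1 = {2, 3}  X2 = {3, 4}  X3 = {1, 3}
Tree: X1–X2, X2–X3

A tree decomposition must satisfy three properties: every vertex lies in some bag; for every edge, both endpoints lie together in some bag; and for every vertex, the bags containing it form a connected subtree. Here vertex 0 appears in no bag, so the decomposition is invalid.

No — vertex 0 appears in no bag.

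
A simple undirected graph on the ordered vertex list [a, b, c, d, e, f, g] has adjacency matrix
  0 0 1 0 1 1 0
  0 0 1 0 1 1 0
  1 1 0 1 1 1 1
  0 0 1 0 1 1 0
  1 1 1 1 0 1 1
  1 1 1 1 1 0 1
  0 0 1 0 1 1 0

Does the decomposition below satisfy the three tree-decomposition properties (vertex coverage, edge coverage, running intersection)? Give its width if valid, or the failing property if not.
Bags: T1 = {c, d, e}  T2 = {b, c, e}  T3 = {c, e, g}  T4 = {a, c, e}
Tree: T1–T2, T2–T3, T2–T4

A tree decomposition must satisfy three properties: every vertex lies in some bag; for every edge, both endpoints lie together in some bag; and for every vertex, the bags containing it form a connected subtree. Here vertex f appears in no bag, so the decomposition is invalid.

No — vertex f appears in no bag.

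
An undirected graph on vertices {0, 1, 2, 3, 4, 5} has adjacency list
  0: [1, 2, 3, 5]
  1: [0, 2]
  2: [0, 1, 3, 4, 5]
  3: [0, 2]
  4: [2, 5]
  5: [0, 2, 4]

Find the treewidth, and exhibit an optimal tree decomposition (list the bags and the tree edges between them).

Every bag has size at most 3, so the width is 3 − 1 = 2 and tw(G) ≤ 2. On the other hand G contains the 3-clique {0, 1, 2}. A clique must lie in a single bag of any decomposition, so no decomposition can have width below 2. Hence tw(G) = 2 exactly.

Treewidth 2.
One such decomposition:
Bags: B1 = {0, 1, 2}  B2 = {0, 2, 5}  B3 = {0, 2, 3}  B4 = {2, 4, 5}
Tree: B1–B2, B1–B3, B2–B4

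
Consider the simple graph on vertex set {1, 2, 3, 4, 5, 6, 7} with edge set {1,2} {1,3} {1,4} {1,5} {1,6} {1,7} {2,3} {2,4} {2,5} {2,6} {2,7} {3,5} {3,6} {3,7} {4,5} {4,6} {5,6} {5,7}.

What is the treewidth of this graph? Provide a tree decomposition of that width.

Treewidth 4.
One such decomposition:
Bags: B1 = {1, 2, 3, 5, 6}  B2 = {1, 2, 4, 5, 6}  B3 = {1, 2, 3, 5, 7}
Tree: B1–B2, B1–B3

The largest bag has 5 vertices, giving width 4; this decomposition certifies tw(G) ≤ 4. On the other hand G contains the 5-clique {1, 2, 3, 5, 6}. A clique must lie in a single bag of any decomposition, so no decomposition can have width below 4. Hence tw(G) = 4 exactly.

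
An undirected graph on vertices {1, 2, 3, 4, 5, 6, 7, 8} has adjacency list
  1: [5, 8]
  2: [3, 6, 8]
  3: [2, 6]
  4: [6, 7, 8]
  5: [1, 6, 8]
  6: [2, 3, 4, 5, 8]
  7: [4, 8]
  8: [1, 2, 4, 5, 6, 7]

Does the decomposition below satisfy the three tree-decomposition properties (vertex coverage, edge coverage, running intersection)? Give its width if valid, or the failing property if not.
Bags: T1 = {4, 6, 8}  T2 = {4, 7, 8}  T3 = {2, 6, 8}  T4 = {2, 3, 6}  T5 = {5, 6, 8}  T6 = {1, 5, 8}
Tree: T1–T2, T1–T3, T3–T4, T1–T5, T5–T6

Yes; width 2.

Every vertex of G appears in some bag (union = {1, 2, 3, 4, 5, 6, 7, 8}); every edge is covered by a bag; and for each vertex v the set of bags containing v is connected in the bag tree. The decomposition is therefore valid. The largest bag has 3 vertices, so the width is 2.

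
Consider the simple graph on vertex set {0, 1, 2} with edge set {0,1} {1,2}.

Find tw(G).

1

A width-1 tree decomposition is:
Bags: B1 = {1, 2}  B2 = {0, 1}
Tree: B1–B2
The largest bag has 2 vertices, giving width 1; this decomposition certifies tw(G) ≤ 1. Any graph with an edge has treewidth ≥ 1, and G has the edge 1–2. Hence tw(G) = 1 exactly.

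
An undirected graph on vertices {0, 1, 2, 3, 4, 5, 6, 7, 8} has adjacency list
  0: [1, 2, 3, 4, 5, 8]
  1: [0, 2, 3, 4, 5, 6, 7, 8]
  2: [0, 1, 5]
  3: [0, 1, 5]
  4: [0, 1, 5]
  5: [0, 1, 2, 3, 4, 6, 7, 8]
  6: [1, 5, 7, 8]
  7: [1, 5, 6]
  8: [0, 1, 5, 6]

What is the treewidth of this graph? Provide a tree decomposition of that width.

Every bag has size at most 4, so the width is 4 − 1 = 3 and tw(G) ≤ 3. Conversely, {0, 1, 5, 8} is a clique of size 4, and the vertices of any clique must share a bag in every tree decomposition; so some bag has ≥ 4 vertices and tw(G) ≥ 3. Combining the bounds, tw(G) = 3.

Treewidth 3.
One such decomposition:
Bags: B1 = {0, 1, 4, 5}  B2 = {0, 1, 5, 8}  B3 = {0, 1, 3, 5}  B4 = {1, 5, 6, 8}  B5 = {0, 1, 2, 5}  B6 = {1, 5, 6, 7}
Tree: B1–B2, B1–B3, B2–B4, B3–B5, B4–B6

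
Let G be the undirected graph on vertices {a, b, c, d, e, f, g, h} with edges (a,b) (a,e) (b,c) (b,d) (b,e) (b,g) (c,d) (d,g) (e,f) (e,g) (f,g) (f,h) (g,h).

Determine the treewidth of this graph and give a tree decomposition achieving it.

The largest bag has 3 vertices, giving width 2; this decomposition certifies tw(G) ≤ 2. For the lower bound, the 3 vertices {b, d, g} are pairwise adjacent, and any tree decomposition puts a clique entirely inside one bag — forcing width ≥ 2. Therefore the treewidth is 2.

Treewidth 2.
One such decomposition:
Bags: B1 = {b, e, g}  B2 = {e, f, g}  B3 = {a, b, e}  B4 = {b, d, g}  B5 = {b, c, d}  B6 = {f, g, h}
Tree: B1–B2, B1–B3, B1–B4, B4–B5, B2–B6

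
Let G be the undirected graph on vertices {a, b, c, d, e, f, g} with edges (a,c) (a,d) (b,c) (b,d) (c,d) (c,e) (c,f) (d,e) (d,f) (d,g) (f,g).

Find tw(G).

2

A width-2 tree decomposition is:
Bags: B1 = {c, d, e}  B2 = {c, d, f}  B3 = {d, f, g}  B4 = {b, c, d}  B5 = {a, c, d}
Tree: B1–B2, B2–B3, B1–B4, B2–B5
The largest bag has 3 vertices, giving width 2; this decomposition certifies tw(G) ≤ 2. For the lower bound, the 3 vertices {d, f, g} are pairwise adjacent, and any tree decomposition puts a clique entirely inside one bag — forcing width ≥ 2. The upper and lower bounds meet at 2, so that is the treewidth.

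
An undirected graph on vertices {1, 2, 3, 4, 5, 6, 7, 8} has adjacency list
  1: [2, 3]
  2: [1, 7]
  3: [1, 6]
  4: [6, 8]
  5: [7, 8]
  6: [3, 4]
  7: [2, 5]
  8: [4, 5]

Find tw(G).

2

A width-2 tree decomposition is:
Bags: B1 = {5, 7, 8}  B2 = {4, 7, 8}  B3 = {4, 6, 7}  B4 = {3, 6, 7}  B5 = {1, 3, 7}  B6 = {1, 2, 7}
Tree: B1–B2, B2–B3, B3–B4, B4–B5, B5–B6
The largest bag has 3 vertices, giving width 2; this decomposition certifies tw(G) ≤ 2. The edges 7–5–8–4–6–3–1–2–7 form a cycle, so G is not a tree and its treewidth is at least 2. Combining the bounds, tw(G) = 2.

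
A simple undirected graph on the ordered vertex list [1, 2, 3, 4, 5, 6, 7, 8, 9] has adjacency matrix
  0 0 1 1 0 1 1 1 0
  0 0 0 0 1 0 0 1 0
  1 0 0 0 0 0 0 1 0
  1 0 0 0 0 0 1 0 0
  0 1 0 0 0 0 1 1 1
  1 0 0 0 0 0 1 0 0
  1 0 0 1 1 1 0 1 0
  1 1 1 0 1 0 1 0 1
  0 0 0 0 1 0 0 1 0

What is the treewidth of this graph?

A width-2 tree decomposition is:
Bags: B1 = {1, 6, 7}  B2 = {1, 7, 8}  B3 = {5, 7, 8}  B4 = {5, 8, 9}  B5 = {2, 5, 8}  B6 = {1, 3, 8}  B7 = {1, 4, 7}
Tree: B1–B2, B2–B3, B3–B4, B4–B5, B2–B6, B1–B7
Every bag has size at most 3, so the width is 3 − 1 = 2 and tw(G) ≤ 2. On the other hand G contains the 3-clique {1, 3, 8}. A clique must lie in a single bag of any decomposition, so no decomposition can have width below 2. Hence tw(G) = 2 exactly.

2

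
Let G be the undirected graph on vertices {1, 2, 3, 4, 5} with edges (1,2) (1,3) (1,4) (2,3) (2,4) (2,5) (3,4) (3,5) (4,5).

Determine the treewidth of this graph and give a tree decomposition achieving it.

Treewidth 3.
One such decomposition:
Bags: B1 = {1, 2, 3, 4}  B2 = {2, 3, 4, 5}
Tree: B1–B2

The largest bag has 4 vertices, giving width 3; this decomposition certifies tw(G) ≤ 3. On the other hand G contains the 4-clique {1, 2, 3, 4}. A clique must lie in a single bag of any decomposition, so no decomposition can have width below 3. Combining the bounds, tw(G) = 3.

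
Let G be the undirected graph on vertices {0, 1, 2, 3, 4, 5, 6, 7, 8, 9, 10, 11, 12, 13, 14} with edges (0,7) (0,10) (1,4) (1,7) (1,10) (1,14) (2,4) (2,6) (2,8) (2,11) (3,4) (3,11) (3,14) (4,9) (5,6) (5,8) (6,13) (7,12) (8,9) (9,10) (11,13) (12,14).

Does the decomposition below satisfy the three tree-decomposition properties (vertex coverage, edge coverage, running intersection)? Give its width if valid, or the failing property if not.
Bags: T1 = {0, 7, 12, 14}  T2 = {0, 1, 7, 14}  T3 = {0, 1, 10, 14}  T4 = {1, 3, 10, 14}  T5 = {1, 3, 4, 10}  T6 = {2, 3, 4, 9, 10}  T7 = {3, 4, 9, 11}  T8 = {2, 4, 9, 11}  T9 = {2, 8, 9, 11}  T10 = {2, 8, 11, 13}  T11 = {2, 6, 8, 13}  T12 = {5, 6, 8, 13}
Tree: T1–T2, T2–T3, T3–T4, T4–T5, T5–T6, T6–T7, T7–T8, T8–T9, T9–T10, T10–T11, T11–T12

A tree decomposition must satisfy three properties: every vertex lies in some bag; for every edge, both endpoints lie together in some bag; and for every vertex, the bags containing it form a connected subtree. Here bags containing vertex 2 are not connected in the tree, so the decomposition is invalid.

No — bags containing vertex 2 are not connected in the tree.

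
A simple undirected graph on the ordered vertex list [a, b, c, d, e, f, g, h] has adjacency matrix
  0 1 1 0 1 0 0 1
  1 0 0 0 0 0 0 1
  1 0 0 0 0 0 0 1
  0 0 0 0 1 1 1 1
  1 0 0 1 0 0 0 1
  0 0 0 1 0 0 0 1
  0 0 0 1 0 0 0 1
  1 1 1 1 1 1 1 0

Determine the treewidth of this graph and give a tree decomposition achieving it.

Treewidth 2.
One such decomposition:
Bags: B1 = {a, e, h}  B2 = {d, e, h}  B3 = {a, b, h}  B4 = {a, c, h}  B5 = {d, g, h}  B6 = {d, f, h}
Tree: B1–B2, B1–B3, B3–B4, B2–B5, B5–B6

Every bag has size at most 3, so the width is 3 − 1 = 2 and tw(G) ≤ 2. Conversely, {d, g, h} is a clique of size 3, and the vertices of any clique must share a bag in every tree decomposition; so some bag has ≥ 3 vertices and tw(G) ≥ 2. Therefore the treewidth is 2.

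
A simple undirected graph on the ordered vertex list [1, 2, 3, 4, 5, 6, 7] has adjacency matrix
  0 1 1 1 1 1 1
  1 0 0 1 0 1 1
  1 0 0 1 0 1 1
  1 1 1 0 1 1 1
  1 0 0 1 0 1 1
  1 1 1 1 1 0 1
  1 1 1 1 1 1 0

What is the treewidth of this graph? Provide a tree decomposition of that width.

Every bag has size at most 5, so the width is 5 − 1 = 4 and tw(G) ≤ 4. On the other hand G contains the 5-clique {1, 2, 4, 6, 7}. A clique must lie in a single bag of any decomposition, so no decomposition can have width below 4. Therefore the treewidth is 4.

Treewidth 4.
One such decomposition:
Bags: B1 = {1, 2, 4, 6, 7}  B2 = {1, 4, 5, 6, 7}  B3 = {1, 3, 4, 6, 7}
Tree: B1–B2, B2–B3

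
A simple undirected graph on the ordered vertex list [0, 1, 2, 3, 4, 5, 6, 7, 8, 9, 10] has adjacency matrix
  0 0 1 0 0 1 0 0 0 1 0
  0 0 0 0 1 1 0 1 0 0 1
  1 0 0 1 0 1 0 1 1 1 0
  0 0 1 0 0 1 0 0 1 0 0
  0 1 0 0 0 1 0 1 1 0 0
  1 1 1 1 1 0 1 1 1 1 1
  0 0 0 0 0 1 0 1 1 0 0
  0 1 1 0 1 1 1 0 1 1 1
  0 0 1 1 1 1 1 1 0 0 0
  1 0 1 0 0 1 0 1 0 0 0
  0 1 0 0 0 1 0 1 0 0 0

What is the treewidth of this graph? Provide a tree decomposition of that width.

Treewidth 3.
One optimal decomposition is:
Bags: B1 = {1, 4, 5, 7}  B2 = {4, 5, 7, 8}  B3 = {5, 6, 7, 8}  B4 = {2, 5, 7, 8}  B5 = {1, 5, 7, 10}  B6 = {2, 5, 7, 9}  B7 = {0, 2, 5, 9}  B8 = {2, 3, 5, 8}
Tree: B1–B2, B2–B3, B2–B4, B1–B5, B4–B6, B6–B7, B4–B8

Every bag has size at most 4, so the width is 4 − 1 = 3 and tw(G) ≤ 3. For the lower bound, the 4 vertices {0, 2, 5, 9} are pairwise adjacent, and any tree decomposition puts a clique entirely inside one bag — forcing width ≥ 3. The upper and lower bounds meet at 3, so that is the treewidth.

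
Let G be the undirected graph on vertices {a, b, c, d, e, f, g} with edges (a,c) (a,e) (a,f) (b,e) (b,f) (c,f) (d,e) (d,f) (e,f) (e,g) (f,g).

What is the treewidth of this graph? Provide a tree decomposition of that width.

Treewidth 2.
Bags: B1 = {b, e, f}  B2 = {d, e, f}  B3 = {a, e, f}  B4 = {a, c, f}  B5 = {e, f, g}
Tree: B1–B2, B2–B3, B3–B4, B2–B5

Each bag holds 3 vertices, so the decomposition has width 2, which upper-bounds the treewidth. Conversely, {d, e, f} is a clique of size 3, and the vertices of any clique must share a bag in every tree decomposition; so some bag has ≥ 3 vertices and tw(G) ≥ 2. Hence tw(G) = 2 exactly.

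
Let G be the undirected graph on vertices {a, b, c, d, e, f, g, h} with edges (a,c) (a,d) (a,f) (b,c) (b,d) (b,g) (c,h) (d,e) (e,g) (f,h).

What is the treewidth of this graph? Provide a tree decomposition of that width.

Treewidth 2.
One such decomposition:
Bags: B1 = {c, f, h}  B2 = {a, c, f}  B3 = {a, b, c}  B4 = {a, b, d}  B5 = {b, d, g}  B6 = {d, e, g}
Tree: B1–B2, B2–B3, B3–B4, B4–B5, B5–B6

The largest bag has 3 vertices, giving width 2; this decomposition certifies tw(G) ≤ 2. Since h–f–a–c–h is a cycle in G, G is not acyclic. Forests are exactly the graphs of treewidth ≤ 1, so tw(G) ≥ 2. Hence tw(G) = 2 exactly.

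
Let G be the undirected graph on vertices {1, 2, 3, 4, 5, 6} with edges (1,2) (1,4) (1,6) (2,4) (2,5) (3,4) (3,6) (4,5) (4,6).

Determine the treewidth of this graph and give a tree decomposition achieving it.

Treewidth 2.
One such decomposition:
Bags: B1 = {1, 2, 4}  B2 = {1, 4, 6}  B3 = {2, 4, 5}  B4 = {3, 4, 6}
Tree: B1–B2, B1–B3, B2–B4

Each bag holds 3 vertices, so the decomposition has width 2, which upper-bounds the treewidth. Conversely, {1, 2, 4} is a clique of size 3, and the vertices of any clique must share a bag in every tree decomposition; so some bag has ≥ 3 vertices and tw(G) ≥ 2. Combining the bounds, tw(G) = 2.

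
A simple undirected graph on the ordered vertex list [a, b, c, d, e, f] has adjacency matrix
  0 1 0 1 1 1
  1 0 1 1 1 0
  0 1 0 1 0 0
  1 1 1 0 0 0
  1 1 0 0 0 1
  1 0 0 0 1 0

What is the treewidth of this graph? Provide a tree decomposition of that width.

The largest bag has 3 vertices, giving width 2; this decomposition certifies tw(G) ≤ 2. Conversely, {b, c, d} is a clique of size 3, and the vertices of any clique must share a bag in every tree decomposition; so some bag has ≥ 3 vertices and tw(G) ≥ 2. Therefore the treewidth is 2.

Treewidth 2.
Bags: B1 = {a, b, e}  B2 = {a, e, f}  B3 = {a, b, d}  B4 = {b, c, d}
Tree: B1–B2, B1–B3, B3–B4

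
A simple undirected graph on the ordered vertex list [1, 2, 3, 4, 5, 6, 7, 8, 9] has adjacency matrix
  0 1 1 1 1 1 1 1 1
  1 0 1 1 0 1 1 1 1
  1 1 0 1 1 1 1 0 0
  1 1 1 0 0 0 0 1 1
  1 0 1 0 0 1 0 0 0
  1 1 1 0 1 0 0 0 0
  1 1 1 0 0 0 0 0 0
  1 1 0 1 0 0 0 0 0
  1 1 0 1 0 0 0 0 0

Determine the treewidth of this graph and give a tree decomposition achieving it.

Treewidth 3.
Bags: B1 = {1, 2, 3, 4}  B2 = {1, 2, 4, 8}  B3 = {1, 2, 3, 6}  B4 = {1, 2, 3, 7}  B5 = {1, 2, 4, 9}  B6 = {1, 3, 5, 6}
Tree: B1–B2, B1–B3, B1–B4, B2–B5, B3–B6

Every bag has size at most 4, so the width is 4 − 1 = 3 and tw(G) ≤ 3. Conversely, {1, 2, 4, 8} is a clique of size 4, and the vertices of any clique must share a bag in every tree decomposition; so some bag has ≥ 4 vertices and tw(G) ≥ 3. Hence tw(G) = 3 exactly.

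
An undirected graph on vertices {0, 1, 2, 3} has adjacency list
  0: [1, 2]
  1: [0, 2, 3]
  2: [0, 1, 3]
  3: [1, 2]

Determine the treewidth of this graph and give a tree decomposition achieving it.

Each bag holds 3 vertices, so the decomposition has width 2, which upper-bounds the treewidth. For the lower bound, the 3 vertices {0, 1, 2} are pairwise adjacent, and any tree decomposition puts a clique entirely inside one bag — forcing width ≥ 2. Therefore the treewidth is 2.

Treewidth 2.
One such decomposition:
Bags: B1 = {1, 2, 3}  B2 = {0, 1, 2}
Tree: B1–B2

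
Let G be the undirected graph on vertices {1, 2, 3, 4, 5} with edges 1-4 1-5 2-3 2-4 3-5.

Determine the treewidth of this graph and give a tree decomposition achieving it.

Treewidth 2.
One optimal decomposition is:
Bags: B1 = {1, 3, 5}  B2 = {1, 3, 4}  B3 = {2, 3, 4}
Tree: B1–B2, B2–B3

Each bag holds 3 vertices, so the decomposition has width 2, which upper-bounds the treewidth. The edges 3–5–1–4–2–3 form a cycle, so G is not a tree and its treewidth is at least 2. The upper and lower bounds meet at 2, so that is the treewidth.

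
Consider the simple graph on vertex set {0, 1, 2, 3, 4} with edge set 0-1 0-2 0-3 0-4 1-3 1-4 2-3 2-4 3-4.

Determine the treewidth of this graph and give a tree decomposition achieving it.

Every bag has size at most 4, so the width is 4 − 1 = 3 and tw(G) ≤ 3. Conversely, {0, 1, 3, 4} is a clique of size 4, and the vertices of any clique must share a bag in every tree decomposition; so some bag has ≥ 4 vertices and tw(G) ≥ 3. The upper and lower bounds meet at 3, so that is the treewidth.

Treewidth 3.
One such decomposition:
Bags: B1 = {0, 2, 3, 4}  B2 = {0, 1, 3, 4}
Tree: B1–B2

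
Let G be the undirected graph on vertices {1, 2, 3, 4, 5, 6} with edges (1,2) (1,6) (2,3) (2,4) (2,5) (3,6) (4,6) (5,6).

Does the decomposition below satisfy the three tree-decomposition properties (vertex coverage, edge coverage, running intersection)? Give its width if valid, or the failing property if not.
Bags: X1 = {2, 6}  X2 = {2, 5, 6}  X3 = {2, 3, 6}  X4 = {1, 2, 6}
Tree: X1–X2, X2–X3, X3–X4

No — vertex 4 appears in no bag.

A tree decomposition must satisfy three properties: every vertex lies in some bag; for every edge, both endpoints lie together in some bag; and for every vertex, the bags containing it form a connected subtree. Here vertex 4 appears in no bag, so the decomposition is invalid.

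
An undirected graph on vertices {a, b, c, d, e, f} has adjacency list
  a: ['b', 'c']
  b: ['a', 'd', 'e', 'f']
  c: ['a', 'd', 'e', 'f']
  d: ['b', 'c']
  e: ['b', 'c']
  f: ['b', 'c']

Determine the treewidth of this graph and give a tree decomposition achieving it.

Treewidth 2.
One such decomposition:
Bags: B1 = {a, b, c}  B2 = {b, c, d}  B3 = {b, c, f}  B4 = {b, c, e}
Tree: B1–B2, B2–B3, B3–B4

Every bag has size at most 3, so the width is 3 − 1 = 2 and tw(G) ≤ 2. Since c–a–b–d–c is a cycle in G, G is not acyclic. Forests are exactly the graphs of treewidth ≤ 1, so tw(G) ≥ 2. Hence tw(G) = 2 exactly.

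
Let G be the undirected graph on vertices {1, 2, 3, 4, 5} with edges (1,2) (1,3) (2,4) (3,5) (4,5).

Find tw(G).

2

A width-2 tree decomposition is:
Bags: B1 = {1, 2, 3}  B2 = {2, 3, 4}  B3 = {3, 4, 5}
Tree: B1–B2, B2–B3
The largest bag has 3 vertices, giving width 2; this decomposition certifies tw(G) ≤ 2. The edges 3–1–2–4–5–3 form a cycle, so G is not a tree and its treewidth is at least 2. Hence tw(G) = 2 exactly.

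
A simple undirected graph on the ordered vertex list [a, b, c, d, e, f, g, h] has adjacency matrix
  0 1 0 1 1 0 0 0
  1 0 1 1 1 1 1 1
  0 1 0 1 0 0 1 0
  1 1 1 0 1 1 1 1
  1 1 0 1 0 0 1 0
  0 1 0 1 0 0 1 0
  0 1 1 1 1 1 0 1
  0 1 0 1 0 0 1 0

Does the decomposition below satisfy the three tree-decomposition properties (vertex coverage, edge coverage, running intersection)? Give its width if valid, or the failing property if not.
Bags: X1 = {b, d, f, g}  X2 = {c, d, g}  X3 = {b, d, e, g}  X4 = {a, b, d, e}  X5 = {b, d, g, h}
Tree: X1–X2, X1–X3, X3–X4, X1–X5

A tree decomposition must satisfy three properties: every vertex lies in some bag; for every edge, both endpoints lie together in some bag; and for every vertex, the bags containing it form a connected subtree. Here edge (b,c) lies in no bag, so the decomposition is invalid.

No — edge (b,c) lies in no bag.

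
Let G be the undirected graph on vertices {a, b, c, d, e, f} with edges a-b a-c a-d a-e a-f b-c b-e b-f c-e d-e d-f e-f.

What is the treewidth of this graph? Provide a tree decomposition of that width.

Treewidth 3.
One such decomposition:
Bags: B1 = {a, b, e, f}  B2 = {a, b, c, e}  B3 = {a, d, e, f}
Tree: B1–B2, B1–B3

Each bag holds 4 vertices, so the decomposition has width 3, which upper-bounds the treewidth. Conversely, {a, b, c, e} is a clique of size 4, and the vertices of any clique must share a bag in every tree decomposition; so some bag has ≥ 4 vertices and tw(G) ≥ 3. The upper and lower bounds meet at 3, so that is the treewidth.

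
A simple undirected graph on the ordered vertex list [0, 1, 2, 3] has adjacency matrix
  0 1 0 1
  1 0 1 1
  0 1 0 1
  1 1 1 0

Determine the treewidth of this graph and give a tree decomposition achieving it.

Every bag has size at most 3, so the width is 3 − 1 = 2 and tw(G) ≤ 2. For the lower bound, the 3 vertices {0, 1, 3} are pairwise adjacent, and any tree decomposition puts a clique entirely inside one bag — forcing width ≥ 2. Hence tw(G) = 2 exactly.

Treewidth 2.
One such decomposition:
Bags: B1 = {0, 1, 3}  B2 = {1, 2, 3}
Tree: B1–B2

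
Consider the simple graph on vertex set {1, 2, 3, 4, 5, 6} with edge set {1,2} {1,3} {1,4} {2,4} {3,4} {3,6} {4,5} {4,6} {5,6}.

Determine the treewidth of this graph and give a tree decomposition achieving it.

Treewidth 2.
One such decomposition:
Bags: B1 = {1, 3, 4}  B2 = {3, 4, 6}  B3 = {1, 2, 4}  B4 = {4, 5, 6}
Tree: B1–B2, B1–B3, B2–B4

Every bag has size at most 3, so the width is 3 − 1 = 2 and tw(G) ≤ 2. Conversely, {1, 2, 4} is a clique of size 3, and the vertices of any clique must share a bag in every tree decomposition; so some bag has ≥ 3 vertices and tw(G) ≥ 2. Therefore the treewidth is 2.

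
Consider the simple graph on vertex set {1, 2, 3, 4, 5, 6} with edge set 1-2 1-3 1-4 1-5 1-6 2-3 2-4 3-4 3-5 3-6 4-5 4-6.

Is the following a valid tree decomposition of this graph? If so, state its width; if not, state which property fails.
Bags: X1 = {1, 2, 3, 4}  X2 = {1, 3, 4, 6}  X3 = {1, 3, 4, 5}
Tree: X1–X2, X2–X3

Checking the three conditions: (i) the bags cover all of {1, 2, 3, 4, 5, 6}; (ii) for each edge, some bag contains both endpoints; (iii) the bags containing any fixed vertex form a subtree. All hold, so the decomposition is valid with width 4 − 1 = 3.

Yes; width 3.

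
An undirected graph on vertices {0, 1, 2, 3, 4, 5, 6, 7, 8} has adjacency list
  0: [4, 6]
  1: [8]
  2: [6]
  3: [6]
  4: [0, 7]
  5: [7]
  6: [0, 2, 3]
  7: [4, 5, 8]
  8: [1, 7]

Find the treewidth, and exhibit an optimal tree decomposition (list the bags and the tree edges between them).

Treewidth 1.
One such decomposition:
Bags: B1 = {4, 7}  B2 = {0, 4}  B3 = {0, 6}  B4 = {2, 6}  B5 = {7, 8}  B6 = {5, 7}  B7 = {1, 8}  B8 = {3, 6}
Tree: B1–B2, B2–B3, B3–B4, B1–B5, B5–B6, B5–B7, B4–B8

Every bag has size at most 2, so the width is 2 − 1 = 1 and tw(G) ≤ 1. Since G has at least one edge (e.g. 4–7), it is not an edgeless graph, so tw(G) ≥ 1. Therefore the treewidth is 1.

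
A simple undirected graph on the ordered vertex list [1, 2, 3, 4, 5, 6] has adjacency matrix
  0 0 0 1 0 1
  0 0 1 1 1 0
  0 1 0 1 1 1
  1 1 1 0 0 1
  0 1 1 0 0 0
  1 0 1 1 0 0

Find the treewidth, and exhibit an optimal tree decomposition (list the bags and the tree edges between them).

Treewidth 2.
One such decomposition:
Bags: B1 = {2, 3, 4}  B2 = {2, 3, 5}  B3 = {3, 4, 6}  B4 = {1, 4, 6}
Tree: B1–B2, B1–B3, B3–B4

Every bag has size at most 3, so the width is 3 − 1 = 2 and tw(G) ≤ 2. On the other hand G contains the 3-clique {1, 4, 6}. A clique must lie in a single bag of any decomposition, so no decomposition can have width below 2. Combining the bounds, tw(G) = 2.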